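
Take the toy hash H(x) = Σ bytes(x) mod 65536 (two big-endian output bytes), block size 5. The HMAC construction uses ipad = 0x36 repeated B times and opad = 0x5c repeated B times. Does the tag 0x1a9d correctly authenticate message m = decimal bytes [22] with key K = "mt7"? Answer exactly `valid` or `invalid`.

invalid

Key "mt7" = 6d 74 37 is 3 bytes ≤ B = 5; zero-pad to 5 bytes: K' = 6d 74 37 00 00.
K' ⊕ ipad = 5b 42 01 36 36; K' ⊕ opad = 31 28 6b 5c 5c.
Inner hash: sum = 91+66+1+54+54+22 = 288 → 01 20.
Outer hash (recomputed tag): sum = 49+40+107+92+92+1+32 = 413 → 01 9d.
Recomputed tag = 019d; claimed = 1a9d → mismatch.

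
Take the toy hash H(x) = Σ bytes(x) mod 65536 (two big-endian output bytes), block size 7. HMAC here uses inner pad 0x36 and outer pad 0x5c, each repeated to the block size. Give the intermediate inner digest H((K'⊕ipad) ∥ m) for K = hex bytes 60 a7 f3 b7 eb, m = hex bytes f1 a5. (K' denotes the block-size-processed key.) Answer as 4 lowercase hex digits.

Key hex bytes 60 a7 f3 b7 eb is 5 bytes ≤ B = 7; zero-pad to 7 bytes: K' = 60 a7 f3 b7 eb 00 00.
K' ⊕ ipad = 56 91 c5 81 dd 36 36.
Inner input = 56 91 c5 81 dd 36 36 ∥ f1 a5.
Inner hash: sum = 86+145+197+129+221+54+54+241+165 = 1292 → 05 0c.

050c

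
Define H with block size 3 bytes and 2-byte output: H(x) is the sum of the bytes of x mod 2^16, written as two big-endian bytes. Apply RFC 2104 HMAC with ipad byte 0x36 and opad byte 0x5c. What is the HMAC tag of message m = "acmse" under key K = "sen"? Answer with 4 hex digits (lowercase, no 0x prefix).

Key "sen" = 73 65 6e is exactly B = 3 bytes: K' = 73 65 6e.
K' ⊕ ipad = 45 53 58.  K' ⊕ opad = 2f 39 32.
Inner input = (K'⊕ipad) ∥ m = 45 53 58 ∥ 61 63 6d 73 65.
Inner hash: sum = 69+83+88+97+99+109+115+101 = 761 → 02 f9.
Outer input = (K'⊕opad) ∥ inner = 2f 39 32 ∥ 02 f9.
Outer hash (tag): sum = 47+57+50+2+249 = 405 → 01 95.

0195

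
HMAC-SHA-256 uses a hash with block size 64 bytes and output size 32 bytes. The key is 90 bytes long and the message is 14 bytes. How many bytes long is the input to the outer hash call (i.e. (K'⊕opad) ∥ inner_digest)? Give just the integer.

96

Key is 90 > 64 bytes, so it is hashed to 32 bytes then zero-padded to 64: |K'| = 64.
Outer input = (K'⊕opad) ∥ H(inner) → 64 + 32 = 96 bytes.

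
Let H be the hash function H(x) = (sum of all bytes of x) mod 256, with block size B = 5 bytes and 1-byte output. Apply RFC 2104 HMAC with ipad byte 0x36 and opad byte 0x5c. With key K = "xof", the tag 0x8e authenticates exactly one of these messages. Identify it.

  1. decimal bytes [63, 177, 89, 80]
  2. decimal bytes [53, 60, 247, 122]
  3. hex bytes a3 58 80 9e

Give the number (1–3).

Key "xof" = 78 6f 66 is 3 bytes ≤ B = 5; zero-pad to 5 bytes: K' = 78 6f 66 00 00.
K' ⊕ ipad = 4e 59 50 36 36; K' ⊕ opad = 24 33 3a 5c 5c.
m1: inner = H(4e 59 50 36 36 3f b1 59 50) = fc; tag = H(24 33 3a 5c 5c fc) = 45
m2: inner = H(4e 59 50 36 36 35 3c f7 7a) = 45; tag = H(24 33 3a 5c 5c 45) = 8e ← matches
m3: inner = H(4e 59 50 36 36 a3 58 80 9e) = 7c; tag = H(24 33 3a 5c 5c 7c) = c5

2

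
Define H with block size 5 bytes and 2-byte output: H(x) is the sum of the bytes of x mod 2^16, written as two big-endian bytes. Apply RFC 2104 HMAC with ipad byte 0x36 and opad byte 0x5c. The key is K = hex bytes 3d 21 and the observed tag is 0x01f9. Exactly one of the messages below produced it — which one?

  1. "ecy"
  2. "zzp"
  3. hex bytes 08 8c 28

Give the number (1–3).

Key hex bytes 3d 21 is 2 bytes ≤ B = 5; zero-pad to 5 bytes: K' = 3d 21 00 00 00.
K' ⊕ ipad = 0b 17 36 36 36; K' ⊕ opad = 61 7d 5c 5c 5c.
m1: inner = H(0b 17 36 36 36 65 63 79) = 02 05; tag = H(61 7d 5c 5c 5c 02 05) = 01f9 ← matches
m2: inner = H(0b 17 36 36 36 7a 7a 70) = 02 28; tag = H(61 7d 5c 5c 5c 02 28) = 021c
m3: inner = H(0b 17 36 36 36 08 8c 28) = 01 80; tag = H(61 7d 5c 5c 5c 01 80) = 0273

1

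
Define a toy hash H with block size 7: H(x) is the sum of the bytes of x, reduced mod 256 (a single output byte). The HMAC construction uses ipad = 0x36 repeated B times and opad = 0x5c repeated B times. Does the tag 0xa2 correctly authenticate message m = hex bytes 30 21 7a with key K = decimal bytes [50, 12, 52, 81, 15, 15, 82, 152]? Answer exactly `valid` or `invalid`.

invalid

Key decimal bytes [50, 12, 52, 81, 15, 15, 82, 152] = 32 0c 34 51 0f 0f 52 98 is 8 bytes > B = 7, so hash it first: H(key) = cb, then zero-pad to 7 bytes: K' = cb 00 00 00 00 00 00.
K' ⊕ ipad = fd 36 36 36 36 36 36; K' ⊕ opad = 97 5c 5c 5c 5c 5c 5c.
Inner hash: sum = 253+54+54+54+54+54+54+48+33+122 = 780; mod 256 = 12 → 0c.
Outer hash (recomputed tag): sum = 151+92+92+92+92+92+92+12 = 715; mod 256 = 203 → cb.
Recomputed tag = cb; claimed = a2 → mismatch.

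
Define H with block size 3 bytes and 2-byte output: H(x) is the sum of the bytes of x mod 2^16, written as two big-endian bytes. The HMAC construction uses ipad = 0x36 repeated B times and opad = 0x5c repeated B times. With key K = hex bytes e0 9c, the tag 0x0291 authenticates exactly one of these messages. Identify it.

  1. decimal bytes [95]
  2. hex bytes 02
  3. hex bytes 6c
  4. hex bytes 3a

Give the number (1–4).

Key hex bytes e0 9c is 2 bytes ≤ B = 3; zero-pad to 3 bytes: K' = e0 9c 00.
K' ⊕ ipad = d6 aa 36; K' ⊕ opad = bc c0 5c.
m1: inner = H(d6 aa 36 5f) = 02 15; tag = H(bc c0 5c 02 15) = 01ef
m2: inner = H(d6 aa 36 02) = 01 b8; tag = H(bc c0 5c 01 b8) = 0291 ← matches
m3: inner = H(d6 aa 36 6c) = 02 22; tag = H(bc c0 5c 02 22) = 01fc
m4: inner = H(d6 aa 36 3a) = 01 f0; tag = H(bc c0 5c 01 f0) = 02c9

2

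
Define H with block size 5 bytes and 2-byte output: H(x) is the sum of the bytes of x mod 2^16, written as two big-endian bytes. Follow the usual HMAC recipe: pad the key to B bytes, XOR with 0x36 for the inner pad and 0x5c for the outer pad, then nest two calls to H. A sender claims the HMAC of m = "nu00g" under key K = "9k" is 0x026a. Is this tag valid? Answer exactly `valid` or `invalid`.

Key "9k" = 39 6b is 2 bytes ≤ B = 5; zero-pad to 5 bytes: K' = 39 6b 00 00 00.
K' ⊕ ipad = 0f 5d 36 36 36; K' ⊕ opad = 65 37 5c 5c 5c.
Inner hash: sum = 15+93+54+54+54+110+117+48+48+103 = 696 → 02 b8.
Outer hash (recomputed tag): sum = 101+55+92+92+92+2+184 = 618 → 02 6a.
Recomputed tag = 026a; claimed = 026a → match.

valid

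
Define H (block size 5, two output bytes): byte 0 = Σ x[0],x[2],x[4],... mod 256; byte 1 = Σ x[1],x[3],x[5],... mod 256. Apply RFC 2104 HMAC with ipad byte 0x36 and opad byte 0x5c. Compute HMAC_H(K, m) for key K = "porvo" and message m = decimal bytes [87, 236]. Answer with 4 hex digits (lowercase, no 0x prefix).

Key "porvo" = 70 6f 72 76 6f is exactly B = 5 bytes: K' = 70 6f 72 76 6f.
K' ⊕ ipad = 46 59 44 40 59.  K' ⊕ opad = 2c 33 2e 2a 33.
Inner input = (K'⊕ipad) ∥ m = 46 59 44 40 59 ∥ 57 ec.
Inner hash: even-index sum = 463 mod 256 = 207; odd-index sum = 240 mod 256 = 240 → cf f0.
Outer input = (K'⊕opad) ∥ inner = 2c 33 2e 2a 33 ∥ cf f0.
Outer hash (tag): even-index sum = 381 mod 256 = 125; odd-index sum = 300 mod 256 = 44 → 7d 2c.

7d2c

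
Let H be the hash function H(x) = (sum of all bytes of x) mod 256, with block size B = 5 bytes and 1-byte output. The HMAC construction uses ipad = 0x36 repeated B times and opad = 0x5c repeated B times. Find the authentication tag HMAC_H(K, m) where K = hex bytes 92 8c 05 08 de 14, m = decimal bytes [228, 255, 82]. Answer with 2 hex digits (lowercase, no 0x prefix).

Key hex bytes 92 8c 05 08 de 14 is 6 bytes > B = 5, so hash it first: H(key) = 1d, then zero-pad to 5 bytes: K' = 1d 00 00 00 00.
K' ⊕ ipad = 2b 36 36 36 36.  K' ⊕ opad = 41 5c 5c 5c 5c.
Inner input = (K'⊕ipad) ∥ m = 2b 36 36 36 36 ∥ e4 ff 52.
Inner hash: sum = 43+54+54+54+54+228+255+82 = 824; mod 256 = 56 → 38.
Outer input = (K'⊕opad) ∥ inner = 41 5c 5c 5c 5c ∥ 38.
Outer hash (tag): sum = 65+92+92+92+92+56 = 489; mod 256 = 233 → e9.

e9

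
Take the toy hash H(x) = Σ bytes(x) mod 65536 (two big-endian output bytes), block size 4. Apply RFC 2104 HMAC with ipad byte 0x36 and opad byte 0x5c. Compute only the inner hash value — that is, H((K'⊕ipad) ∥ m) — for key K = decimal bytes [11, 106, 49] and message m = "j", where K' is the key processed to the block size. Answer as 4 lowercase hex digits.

0140

Key decimal bytes [11, 106, 49] = 0b 6a 31 is 3 bytes ≤ B = 4; zero-pad to 4 bytes: K' = 0b 6a 31 00.
K' ⊕ ipad = 3d 5c 07 36.
Inner input = 3d 5c 07 36 ∥ 6a.
Inner hash: sum = 61+92+7+54+106 = 320 → 01 40.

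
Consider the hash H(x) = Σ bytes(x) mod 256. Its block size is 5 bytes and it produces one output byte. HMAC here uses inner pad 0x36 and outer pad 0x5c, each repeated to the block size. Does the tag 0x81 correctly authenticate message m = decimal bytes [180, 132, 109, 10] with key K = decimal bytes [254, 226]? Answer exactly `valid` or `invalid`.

invalid

Key decimal bytes [254, 226] = fe e2 is 2 bytes ≤ B = 5; zero-pad to 5 bytes: K' = fe e2 00 00 00.
K' ⊕ ipad = c8 d4 36 36 36; K' ⊕ opad = a2 be 5c 5c 5c.
Inner hash: sum = 200+212+54+54+54+180+132+109+10 = 1005; mod 256 = 237 → ed.
Outer hash (recomputed tag): sum = 162+190+92+92+92+237 = 865; mod 256 = 97 → 61.
Recomputed tag = 61; claimed = 81 → mismatch.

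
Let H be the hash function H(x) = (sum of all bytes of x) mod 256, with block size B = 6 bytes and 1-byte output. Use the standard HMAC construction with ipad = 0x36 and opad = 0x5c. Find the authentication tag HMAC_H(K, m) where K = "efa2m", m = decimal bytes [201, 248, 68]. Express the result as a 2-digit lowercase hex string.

3f

Key "efa2m" = 65 66 61 32 6d is 5 bytes ≤ B = 6; zero-pad to 6 bytes: K' = 65 66 61 32 6d 00.
K' ⊕ ipad = 53 50 57 04 5b 36.  K' ⊕ opad = 39 3a 3d 6e 31 5c.
Inner input = (K'⊕ipad) ∥ m = 53 50 57 04 5b 36 ∥ c9 f8 44.
Inner hash: sum = 83+80+87+4+91+54+201+248+68 = 916; mod 256 = 148 → 94.
Outer input = (K'⊕opad) ∥ inner = 39 3a 3d 6e 31 5c ∥ 94.
Outer hash (tag): sum = 57+58+61+110+49+92+148 = 575; mod 256 = 63 → 3f.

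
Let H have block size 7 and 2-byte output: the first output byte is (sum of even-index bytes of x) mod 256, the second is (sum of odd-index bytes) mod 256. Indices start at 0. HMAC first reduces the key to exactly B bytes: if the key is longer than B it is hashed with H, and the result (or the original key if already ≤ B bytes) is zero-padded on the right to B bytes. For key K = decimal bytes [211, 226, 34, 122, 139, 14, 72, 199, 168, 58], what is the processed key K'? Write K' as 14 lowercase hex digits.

706b0000000000

|K| = 10 > B = 7, so first hash the key.
H(K): even-index sum = 624 mod 256 = 112; odd-index sum = 619 mod 256 = 107 → 70 6b.
Zero-pad H(K) = 70 6b to 7 bytes: K' = 70 6b 00 00 00 00 00.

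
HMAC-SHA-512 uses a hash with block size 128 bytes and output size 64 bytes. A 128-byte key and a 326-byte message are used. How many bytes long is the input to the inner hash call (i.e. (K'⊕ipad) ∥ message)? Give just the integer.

Key is 128 ≤ 128 bytes, zero-padded: |K'| = 128.
Inner input = (K'⊕ipad) ∥ m → 128 + 326 = 454 bytes.

454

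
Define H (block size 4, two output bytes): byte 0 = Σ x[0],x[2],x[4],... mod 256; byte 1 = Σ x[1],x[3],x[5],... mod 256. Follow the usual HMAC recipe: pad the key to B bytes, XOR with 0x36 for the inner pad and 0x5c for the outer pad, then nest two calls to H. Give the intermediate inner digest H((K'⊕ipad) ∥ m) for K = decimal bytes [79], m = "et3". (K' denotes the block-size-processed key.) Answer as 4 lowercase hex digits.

Key decimal bytes [79] = 4f is 1 byte ≤ B = 4; zero-pad to 4 bytes: K' = 4f 00 00 00.
K' ⊕ ipad = 79 36 36 36.
Inner input = 79 36 36 36 ∥ 65 74 33.
Inner hash: even-index sum = 327 mod 256 = 71; odd-index sum = 224 mod 256 = 224 → 47 e0.

47e0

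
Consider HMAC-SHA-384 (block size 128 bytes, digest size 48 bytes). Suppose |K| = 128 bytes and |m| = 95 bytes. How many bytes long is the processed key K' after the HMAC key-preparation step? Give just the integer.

128

Key is 128 ≤ 128 bytes, zero-padded: |K'| = 128.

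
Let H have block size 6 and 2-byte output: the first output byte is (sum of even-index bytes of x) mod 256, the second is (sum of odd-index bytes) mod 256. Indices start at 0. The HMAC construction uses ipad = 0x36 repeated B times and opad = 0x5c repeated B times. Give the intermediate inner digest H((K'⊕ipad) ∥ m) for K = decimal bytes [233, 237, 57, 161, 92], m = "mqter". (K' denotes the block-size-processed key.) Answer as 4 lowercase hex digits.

Key decimal bytes [233, 237, 57, 161, 92] = e9 ed 39 a1 5c is 5 bytes ≤ B = 6; zero-pad to 6 bytes: K' = e9 ed 39 a1 5c 00.
K' ⊕ ipad = df db 0f 97 6a 36.
Inner input = df db 0f 97 6a 36 ∥ 6d 71 74 65 72.
Inner hash: even-index sum = 683 mod 256 = 171; odd-index sum = 638 mod 256 = 126 → ab 7e.

ab7e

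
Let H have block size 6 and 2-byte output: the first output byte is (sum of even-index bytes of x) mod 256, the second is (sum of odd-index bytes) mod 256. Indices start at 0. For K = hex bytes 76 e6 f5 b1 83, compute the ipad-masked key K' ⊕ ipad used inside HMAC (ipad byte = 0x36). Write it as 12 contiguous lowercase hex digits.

40d0c387b536

Key hex bytes 76 e6 f5 b1 83 is 5 bytes ≤ B = 6; zero-pad to 6 bytes: K' = 76 e6 f5 b1 83 00.
XOR each byte with 0x36: 76⊕36=40, e6⊕36=d0, f5⊕36=c3, b1⊕36=87, 83⊕36=b5, 00⊕36=36.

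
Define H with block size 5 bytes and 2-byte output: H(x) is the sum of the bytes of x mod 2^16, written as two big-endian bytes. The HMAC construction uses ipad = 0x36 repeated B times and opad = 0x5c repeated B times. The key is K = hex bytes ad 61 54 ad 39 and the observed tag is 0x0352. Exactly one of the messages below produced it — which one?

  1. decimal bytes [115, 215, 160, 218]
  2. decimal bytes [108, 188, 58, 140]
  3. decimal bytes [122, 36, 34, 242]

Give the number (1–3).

Key hex bytes ad 61 54 ad 39 is exactly B = 5 bytes: K' = ad 61 54 ad 39.
K' ⊕ ipad = 9b 57 62 9b 0f; K' ⊕ opad = f1 3d 08 f1 65.
m1: inner = H(9b 57 62 9b 0f 73 d7 a0 da) = 04 c2; tag = H(f1 3d 08 f1 65 04 c2) = 0352 ← matches
m2: inner = H(9b 57 62 9b 0f 6c bc 3a 8c) = 03 ec; tag = H(f1 3d 08 f1 65 03 ec) = 037b
m3: inner = H(9b 57 62 9b 0f 7a 24 22 f2) = 03 b0; tag = H(f1 3d 08 f1 65 03 b0) = 033f

1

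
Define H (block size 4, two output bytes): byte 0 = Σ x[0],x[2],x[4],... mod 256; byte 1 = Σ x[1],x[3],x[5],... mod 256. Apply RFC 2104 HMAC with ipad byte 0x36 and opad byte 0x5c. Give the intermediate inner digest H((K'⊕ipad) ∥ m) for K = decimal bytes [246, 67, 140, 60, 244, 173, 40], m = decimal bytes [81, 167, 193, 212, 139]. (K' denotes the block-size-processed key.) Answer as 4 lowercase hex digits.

Key decimal bytes [246, 67, 140, 60, 244, 173, 40] = f6 43 8c 3c f4 ad 28 is 7 bytes > B = 4, so hash it first: H(key) = 9e 2c, then zero-pad to 4 bytes: K' = 9e 2c 00 00.
K' ⊕ ipad = a8 1a 36 36.
Inner input = a8 1a 36 36 ∥ 51 a7 c1 d4 8b.
Inner hash: even-index sum = 635 mod 256 = 123; odd-index sum = 459 mod 256 = 203 → 7b cb.

7bcb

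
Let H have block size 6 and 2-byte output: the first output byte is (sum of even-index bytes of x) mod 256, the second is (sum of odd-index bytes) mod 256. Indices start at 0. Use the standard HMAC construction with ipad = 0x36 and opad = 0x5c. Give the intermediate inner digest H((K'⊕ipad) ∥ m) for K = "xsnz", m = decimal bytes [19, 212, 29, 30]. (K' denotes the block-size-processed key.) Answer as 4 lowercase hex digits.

Key "xsnz" = 78 73 6e 7a is 4 bytes ≤ B = 6; zero-pad to 6 bytes: K' = 78 73 6e 7a 00 00.
K' ⊕ ipad = 4e 45 58 4c 36 36.
Inner input = 4e 45 58 4c 36 36 ∥ 13 d4 1d 1e.
Inner hash: even-index sum = 268 mod 256 = 12; odd-index sum = 441 mod 256 = 185 → 0c b9.

0cb9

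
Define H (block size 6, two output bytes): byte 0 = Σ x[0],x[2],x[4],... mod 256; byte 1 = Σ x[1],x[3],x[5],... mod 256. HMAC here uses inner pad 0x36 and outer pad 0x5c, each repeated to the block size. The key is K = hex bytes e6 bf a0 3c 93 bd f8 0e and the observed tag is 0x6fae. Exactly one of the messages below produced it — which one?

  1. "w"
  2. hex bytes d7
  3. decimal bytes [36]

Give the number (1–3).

2

Key hex bytes e6 bf a0 3c 93 bd f8 0e is 8 bytes > B = 6, so hash it first: H(key) = 11 c6, then zero-pad to 6 bytes: K' = 11 c6 00 00 00 00.
K' ⊕ ipad = 27 f0 36 36 36 36; K' ⊕ opad = 4d 9a 5c 5c 5c 5c.
m1: inner = H(27 f0 36 36 36 36 77) = 0a 5c; tag = H(4d 9a 5c 5c 5c 5c 0a 5c) = 0fae
m2: inner = H(27 f0 36 36 36 36 d7) = 6a 5c; tag = H(4d 9a 5c 5c 5c 5c 6a 5c) = 6fae ← matches
m3: inner = H(27 f0 36 36 36 36 24) = b7 5c; tag = H(4d 9a 5c 5c 5c 5c b7 5c) = bcae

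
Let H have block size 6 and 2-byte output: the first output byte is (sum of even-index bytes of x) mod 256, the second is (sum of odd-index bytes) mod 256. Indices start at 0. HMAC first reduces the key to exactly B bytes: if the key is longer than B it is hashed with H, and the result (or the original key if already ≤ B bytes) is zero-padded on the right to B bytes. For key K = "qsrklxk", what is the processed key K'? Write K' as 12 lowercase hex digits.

|K| = 7 > B = 6, so first hash the key.
H(K): even-index sum = 442 mod 256 = 186; odd-index sum = 342 mod 256 = 86 → ba 56.
Zero-pad H(K) = ba 56 to 6 bytes: K' = ba 56 00 00 00 00.

ba5600000000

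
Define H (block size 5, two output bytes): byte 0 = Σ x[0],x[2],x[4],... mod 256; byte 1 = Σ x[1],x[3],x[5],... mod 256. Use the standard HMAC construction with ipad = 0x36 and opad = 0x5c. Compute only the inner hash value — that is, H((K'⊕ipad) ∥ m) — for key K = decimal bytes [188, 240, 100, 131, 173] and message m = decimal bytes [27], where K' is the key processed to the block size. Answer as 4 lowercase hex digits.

7796

Key decimal bytes [188, 240, 100, 131, 173] = bc f0 64 83 ad is exactly B = 5 bytes: K' = bc f0 64 83 ad.
K' ⊕ ipad = 8a c6 52 b5 9b.
Inner input = 8a c6 52 b5 9b ∥ 1b.
Inner hash: even-index sum = 375 mod 256 = 119; odd-index sum = 406 mod 256 = 150 → 77 96.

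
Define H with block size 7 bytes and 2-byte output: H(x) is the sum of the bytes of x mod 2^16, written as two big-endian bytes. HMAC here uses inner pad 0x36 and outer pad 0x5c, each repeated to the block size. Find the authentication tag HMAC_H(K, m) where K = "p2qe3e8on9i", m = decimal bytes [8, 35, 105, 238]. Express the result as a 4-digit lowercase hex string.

Key "p2qe3e8on9i" = 70 32 71 65 33 65 38 6f 6e 39 69 is 11 bytes > B = 7, so hash it first: H(key) = 03 c7, then zero-pad to 7 bytes: K' = 03 c7 00 00 00 00 00.
K' ⊕ ipad = 35 f1 36 36 36 36 36.  K' ⊕ opad = 5f 9b 5c 5c 5c 5c 5c.
Inner input = (K'⊕ipad) ∥ m = 35 f1 36 36 36 36 36 ∥ 08 23 69 ee.
Inner hash: sum = 53+241+54+54+54+54+54+8+35+105+238 = 950 → 03 b6.
Outer input = (K'⊕opad) ∥ inner = 5f 9b 5c 5c 5c 5c 5c ∥ 03 b6.
Outer hash (tag): sum = 95+155+92+92+92+92+92+3+182 = 895 → 03 7f.

037f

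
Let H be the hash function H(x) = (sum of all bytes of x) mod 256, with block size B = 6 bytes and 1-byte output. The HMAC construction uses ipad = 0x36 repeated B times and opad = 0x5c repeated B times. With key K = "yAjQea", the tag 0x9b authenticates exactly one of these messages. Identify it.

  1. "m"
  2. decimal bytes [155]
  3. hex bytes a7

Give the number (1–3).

Key "yAjQea" = 79 41 6a 51 65 61 is exactly B = 6 bytes: K' = 79 41 6a 51 65 61.
K' ⊕ ipad = 4f 77 5c 67 53 57; K' ⊕ opad = 25 1d 36 0d 39 3d.
m1: inner = H(4f 77 5c 67 53 57 6d) = a0; tag = H(25 1d 36 0d 39 3d a0) = 9b ← matches
m2: inner = H(4f 77 5c 67 53 57 9b) = ce; tag = H(25 1d 36 0d 39 3d ce) = c9
m3: inner = H(4f 77 5c 67 53 57 a7) = da; tag = H(25 1d 36 0d 39 3d da) = d5

1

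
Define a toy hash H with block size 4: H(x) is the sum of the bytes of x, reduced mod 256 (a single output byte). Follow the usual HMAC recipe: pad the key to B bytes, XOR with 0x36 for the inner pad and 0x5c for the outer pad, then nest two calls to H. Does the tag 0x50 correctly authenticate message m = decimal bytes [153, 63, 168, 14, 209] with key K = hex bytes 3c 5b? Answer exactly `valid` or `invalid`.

Key hex bytes 3c 5b is 2 bytes ≤ B = 4; zero-pad to 4 bytes: K' = 3c 5b 00 00.
K' ⊕ ipad = 0a 6d 36 36; K' ⊕ opad = 60 07 5c 5c.
Inner hash: sum = 10+109+54+54+153+63+168+14+209 = 834; mod 256 = 66 → 42.
Outer hash (recomputed tag): sum = 96+7+92+92+66 = 353; mod 256 = 97 → 61.
Recomputed tag = 61; claimed = 50 → mismatch.

invalid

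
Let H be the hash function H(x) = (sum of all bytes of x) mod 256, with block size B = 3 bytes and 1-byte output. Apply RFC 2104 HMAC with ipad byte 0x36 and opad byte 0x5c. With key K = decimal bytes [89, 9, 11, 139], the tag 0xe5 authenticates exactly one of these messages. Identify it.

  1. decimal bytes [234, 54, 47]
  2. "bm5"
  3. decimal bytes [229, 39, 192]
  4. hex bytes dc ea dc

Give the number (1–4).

Key decimal bytes [89, 9, 11, 139] = 59 09 0b 8b is 4 bytes > B = 3, so hash it first: H(key) = f8, then zero-pad to 3 bytes: K' = f8 00 00.
K' ⊕ ipad = ce 36 36; K' ⊕ opad = a4 5c 5c.
m1: inner = H(ce 36 36 ea 36 2f) = 89; tag = H(a4 5c 5c 89) = e5 ← matches
m2: inner = H(ce 36 36 62 6d 35) = 3e; tag = H(a4 5c 5c 3e) = 9a
m3: inner = H(ce 36 36 e5 27 c0) = 06; tag = H(a4 5c 5c 06) = 62
m4: inner = H(ce 36 36 dc ea dc) = dc; tag = H(a4 5c 5c dc) = 38

1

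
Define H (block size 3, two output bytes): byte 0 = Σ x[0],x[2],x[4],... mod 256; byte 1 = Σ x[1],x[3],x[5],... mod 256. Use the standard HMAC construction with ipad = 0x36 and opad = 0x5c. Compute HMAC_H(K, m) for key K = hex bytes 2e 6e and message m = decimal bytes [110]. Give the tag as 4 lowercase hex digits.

9480

Key hex bytes 2e 6e is 2 bytes ≤ B = 3; zero-pad to 3 bytes: K' = 2e 6e 00.
K' ⊕ ipad = 18 58 36.  K' ⊕ opad = 72 32 5c.
Inner input = (K'⊕ipad) ∥ m = 18 58 36 ∥ 6e.
Inner hash: even-index sum = 78 mod 256 = 78; odd-index sum = 198 mod 256 = 198 → 4e c6.
Outer input = (K'⊕opad) ∥ inner = 72 32 5c ∥ 4e c6.
Outer hash (tag): even-index sum = 404 mod 256 = 148; odd-index sum = 128 mod 256 = 128 → 94 80.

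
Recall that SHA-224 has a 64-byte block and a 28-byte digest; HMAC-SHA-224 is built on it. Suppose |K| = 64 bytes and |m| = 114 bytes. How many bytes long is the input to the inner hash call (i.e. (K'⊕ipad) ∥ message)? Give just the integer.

178

Key is 64 ≤ 64 bytes, zero-padded: |K'| = 64.
Inner input = (K'⊕ipad) ∥ m → 64 + 114 = 178 bytes.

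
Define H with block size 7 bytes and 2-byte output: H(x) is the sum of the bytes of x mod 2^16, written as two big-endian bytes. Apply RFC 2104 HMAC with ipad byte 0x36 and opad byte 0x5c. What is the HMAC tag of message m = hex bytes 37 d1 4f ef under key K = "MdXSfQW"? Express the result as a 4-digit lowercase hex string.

01b0

Key "MdXSfQW" = 4d 64 58 53 66 51 57 is exactly B = 7 bytes: K' = 4d 64 58 53 66 51 57.
K' ⊕ ipad = 7b 52 6e 65 50 67 61.  K' ⊕ opad = 11 38 04 0f 3a 0d 0b.
Inner input = (K'⊕ipad) ∥ m = 7b 52 6e 65 50 67 61 ∥ 37 d1 4f ef.
Inner hash: sum = 123+82+110+101+80+103+97+55+209+79+239 = 1278 → 04 fe.
Outer input = (K'⊕opad) ∥ inner = 11 38 04 0f 3a 0d 0b ∥ 04 fe.
Outer hash (tag): sum = 17+56+4+15+58+13+11+4+254 = 432 → 01 b0.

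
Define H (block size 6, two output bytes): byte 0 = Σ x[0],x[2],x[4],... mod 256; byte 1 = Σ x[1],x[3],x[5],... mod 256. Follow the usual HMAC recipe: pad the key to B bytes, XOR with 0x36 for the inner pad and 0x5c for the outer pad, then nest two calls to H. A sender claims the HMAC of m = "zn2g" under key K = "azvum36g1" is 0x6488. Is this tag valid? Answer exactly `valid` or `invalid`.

Key "azvum36g1" = 61 7a 76 75 6d 33 36 67 31 is 9 bytes > B = 6, so hash it first: H(key) = ab 89, then zero-pad to 6 bytes: K' = ab 89 00 00 00 00.
K' ⊕ ipad = 9d bf 36 36 36 36; K' ⊕ opad = f7 d5 5c 5c 5c 5c.
Inner hash: even-index sum = 437 mod 256 = 181; odd-index sum = 512 mod 256 = 0 → b5 00.
Outer hash (recomputed tag): even-index sum = 612 mod 256 = 100; odd-index sum = 397 mod 256 = 141 → 64 8d.
Recomputed tag = 648d; claimed = 6488 → mismatch.

invalid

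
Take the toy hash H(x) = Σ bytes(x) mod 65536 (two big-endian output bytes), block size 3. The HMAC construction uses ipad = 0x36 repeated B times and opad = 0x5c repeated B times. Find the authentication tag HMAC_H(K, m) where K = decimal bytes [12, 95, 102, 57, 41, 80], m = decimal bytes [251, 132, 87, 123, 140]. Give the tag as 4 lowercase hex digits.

029a

Key decimal bytes [12, 95, 102, 57, 41, 80] = 0c 5f 66 39 29 50 is 6 bytes > B = 3, so hash it first: H(key) = 01 83, then zero-pad to 3 bytes: K' = 01 83 00.
K' ⊕ ipad = 37 b5 36.  K' ⊕ opad = 5d df 5c.
Inner input = (K'⊕ipad) ∥ m = 37 b5 36 ∥ fb 84 57 7b 8c.
Inner hash: sum = 55+181+54+251+132+87+123+140 = 1023 → 03 ff.
Outer input = (K'⊕opad) ∥ inner = 5d df 5c ∥ 03 ff.
Outer hash (tag): sum = 93+223+92+3+255 = 666 → 02 9a.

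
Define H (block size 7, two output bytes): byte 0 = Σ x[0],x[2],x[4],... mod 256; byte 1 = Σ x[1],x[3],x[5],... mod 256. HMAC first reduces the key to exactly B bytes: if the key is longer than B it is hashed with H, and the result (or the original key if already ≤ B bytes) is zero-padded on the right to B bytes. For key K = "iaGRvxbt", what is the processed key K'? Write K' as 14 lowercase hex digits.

|K| = 8 > B = 7, so first hash the key.
H(K): even-index sum = 392 mod 256 = 136; odd-index sum = 415 mod 256 = 159 → 88 9f.
Zero-pad H(K) = 88 9f to 7 bytes: K' = 88 9f 00 00 00 00 00.

889f0000000000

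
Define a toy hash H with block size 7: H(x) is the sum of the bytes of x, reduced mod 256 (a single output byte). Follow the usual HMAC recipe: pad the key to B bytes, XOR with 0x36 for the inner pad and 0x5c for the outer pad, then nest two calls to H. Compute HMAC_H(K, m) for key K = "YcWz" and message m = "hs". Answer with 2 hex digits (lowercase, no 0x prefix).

77

Key "YcWz" = 59 63 57 7a is 4 bytes ≤ B = 7; zero-pad to 7 bytes: K' = 59 63 57 7a 00 00 00.
K' ⊕ ipad = 6f 55 61 4c 36 36 36.  K' ⊕ opad = 05 3f 0b 26 5c 5c 5c.
Inner input = (K'⊕ipad) ∥ m = 6f 55 61 4c 36 36 36 ∥ 68 73.
Inner hash: sum = 111+85+97+76+54+54+54+104+115 = 750; mod 256 = 238 → ee.
Outer input = (K'⊕opad) ∥ inner = 05 3f 0b 26 5c 5c 5c ∥ ee.
Outer hash (tag): sum = 5+63+11+38+92+92+92+238 = 631; mod 256 = 119 → 77.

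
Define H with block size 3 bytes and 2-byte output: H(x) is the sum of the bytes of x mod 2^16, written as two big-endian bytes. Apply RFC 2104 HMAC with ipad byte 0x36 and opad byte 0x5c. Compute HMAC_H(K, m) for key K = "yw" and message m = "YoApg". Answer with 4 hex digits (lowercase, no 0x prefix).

Key "yw" = 79 77 is 2 bytes ≤ B = 3; zero-pad to 3 bytes: K' = 79 77 00.
K' ⊕ ipad = 4f 41 36.  K' ⊕ opad = 25 2b 5c.
Inner input = (K'⊕ipad) ∥ m = 4f 41 36 ∥ 59 6f 41 70 67.
Inner hash: sum = 79+65+54+89+111+65+112+103 = 678 → 02 a6.
Outer input = (K'⊕opad) ∥ inner = 25 2b 5c ∥ 02 a6.
Outer hash (tag): sum = 37+43+92+2+166 = 340 → 01 54.

0154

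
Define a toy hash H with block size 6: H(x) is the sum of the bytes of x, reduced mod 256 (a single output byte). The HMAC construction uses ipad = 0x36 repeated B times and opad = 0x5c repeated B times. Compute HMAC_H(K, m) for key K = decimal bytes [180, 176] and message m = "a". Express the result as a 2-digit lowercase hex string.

85

Key decimal bytes [180, 176] = b4 b0 is 2 bytes ≤ B = 6; zero-pad to 6 bytes: K' = b4 b0 00 00 00 00.
K' ⊕ ipad = 82 86 36 36 36 36.  K' ⊕ opad = e8 ec 5c 5c 5c 5c.
Inner input = (K'⊕ipad) ∥ m = 82 86 36 36 36 36 ∥ 61.
Inner hash: sum = 130+134+54+54+54+54+97 = 577; mod 256 = 65 → 41.
Outer input = (K'⊕opad) ∥ inner = e8 ec 5c 5c 5c 5c ∥ 41.
Outer hash (tag): sum = 232+236+92+92+92+92+65 = 901; mod 256 = 133 → 85.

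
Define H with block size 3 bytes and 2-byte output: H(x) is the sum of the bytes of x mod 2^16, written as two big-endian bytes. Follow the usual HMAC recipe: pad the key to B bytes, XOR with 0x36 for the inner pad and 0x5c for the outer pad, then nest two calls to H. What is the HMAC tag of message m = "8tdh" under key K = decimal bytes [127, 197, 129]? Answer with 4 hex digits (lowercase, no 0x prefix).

Key decimal bytes [127, 197, 129] = 7f c5 81 is exactly B = 3 bytes: K' = 7f c5 81.
K' ⊕ ipad = 49 f3 b7.  K' ⊕ opad = 23 99 dd.
Inner input = (K'⊕ipad) ∥ m = 49 f3 b7 ∥ 38 74 64 68.
Inner hash: sum = 73+243+183+56+116+100+104 = 875 → 03 6b.
Outer input = (K'⊕opad) ∥ inner = 23 99 dd ∥ 03 6b.
Outer hash (tag): sum = 35+153+221+3+107 = 519 → 02 07.

0207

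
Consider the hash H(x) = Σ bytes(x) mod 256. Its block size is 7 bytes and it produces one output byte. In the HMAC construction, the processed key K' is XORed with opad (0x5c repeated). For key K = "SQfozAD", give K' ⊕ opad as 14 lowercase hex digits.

0f0d3a33261d18

Key "SQfozAD" = 53 51 66 6f 7a 41 44 is exactly B = 7 bytes: K' = 53 51 66 6f 7a 41 44.
XOR each byte with 0x5c: 53⊕5c=0f, 51⊕5c=0d, 66⊕5c=3a, 6f⊕5c=33, 7a⊕5c=26, 41⊕5c=1d, 44⊕5c=18.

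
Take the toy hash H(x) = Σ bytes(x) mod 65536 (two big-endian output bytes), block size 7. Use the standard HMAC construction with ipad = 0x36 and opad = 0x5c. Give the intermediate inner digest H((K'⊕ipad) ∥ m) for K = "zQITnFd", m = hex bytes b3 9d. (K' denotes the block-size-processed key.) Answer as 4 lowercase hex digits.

Key "zQITnFd" = 7a 51 49 54 6e 46 64 is exactly B = 7 bytes: K' = 7a 51 49 54 6e 46 64.
K' ⊕ ipad = 4c 67 7f 62 58 70 52.
Inner input = 4c 67 7f 62 58 70 52 ∥ b3 9d.
Inner hash: sum = 76+103+127+98+88+112+82+179+157 = 1022 → 03 fe.

03fe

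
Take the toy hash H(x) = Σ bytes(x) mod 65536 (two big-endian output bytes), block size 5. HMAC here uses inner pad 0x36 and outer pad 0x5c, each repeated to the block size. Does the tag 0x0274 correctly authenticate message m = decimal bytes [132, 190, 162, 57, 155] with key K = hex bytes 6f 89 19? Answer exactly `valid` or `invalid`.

Key hex bytes 6f 89 19 is 3 bytes ≤ B = 5; zero-pad to 5 bytes: K' = 6f 89 19 00 00.
K' ⊕ ipad = 59 bf 2f 36 36; K' ⊕ opad = 33 d5 45 5c 5c.
Inner hash: sum = 89+191+47+54+54+132+190+162+57+155 = 1131 → 04 6b.
Outer hash (recomputed tag): sum = 51+213+69+92+92+4+107 = 628 → 02 74.
Recomputed tag = 0274; claimed = 0274 → match.

valid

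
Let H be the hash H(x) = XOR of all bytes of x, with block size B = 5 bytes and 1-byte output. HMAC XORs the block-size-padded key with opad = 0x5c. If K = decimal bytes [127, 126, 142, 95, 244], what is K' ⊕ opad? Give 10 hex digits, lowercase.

2322d203a8

Key decimal bytes [127, 126, 142, 95, 244] = 7f 7e 8e 5f f4 is exactly B = 5 bytes: K' = 7f 7e 8e 5f f4.
XOR each byte with 0x5c: 7f⊕5c=23, 7e⊕5c=22, 8e⊕5c=d2, 5f⊕5c=03, f4⊕5c=a8.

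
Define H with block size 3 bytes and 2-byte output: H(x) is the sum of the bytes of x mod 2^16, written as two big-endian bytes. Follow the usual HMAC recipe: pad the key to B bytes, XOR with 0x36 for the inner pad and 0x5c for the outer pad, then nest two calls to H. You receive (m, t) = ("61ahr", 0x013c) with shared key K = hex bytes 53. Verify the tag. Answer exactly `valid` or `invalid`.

Key hex bytes 53 is 1 byte ≤ B = 3; zero-pad to 3 bytes: K' = 53 00 00.
K' ⊕ ipad = 65 36 36; K' ⊕ opad = 0f 5c 5c.
Inner hash: sum = 101+54+54+54+49+97+104+114 = 627 → 02 73.
Outer hash (recomputed tag): sum = 15+92+92+2+115 = 316 → 01 3c.
Recomputed tag = 013c; claimed = 013c → match.

valid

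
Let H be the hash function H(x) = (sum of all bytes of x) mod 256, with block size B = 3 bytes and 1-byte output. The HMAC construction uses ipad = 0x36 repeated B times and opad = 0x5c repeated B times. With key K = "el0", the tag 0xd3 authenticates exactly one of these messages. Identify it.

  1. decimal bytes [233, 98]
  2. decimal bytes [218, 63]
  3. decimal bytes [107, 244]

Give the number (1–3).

Key "el0" = 65 6c 30 is exactly B = 3 bytes: K' = 65 6c 30.
K' ⊕ ipad = 53 5a 06; K' ⊕ opad = 39 30 6c.
m1: inner = H(53 5a 06 e9 62) = fe; tag = H(39 30 6c fe) = d3 ← matches
m2: inner = H(53 5a 06 da 3f) = cc; tag = H(39 30 6c cc) = a1
m3: inner = H(53 5a 06 6b f4) = 12; tag = H(39 30 6c 12) = e7

1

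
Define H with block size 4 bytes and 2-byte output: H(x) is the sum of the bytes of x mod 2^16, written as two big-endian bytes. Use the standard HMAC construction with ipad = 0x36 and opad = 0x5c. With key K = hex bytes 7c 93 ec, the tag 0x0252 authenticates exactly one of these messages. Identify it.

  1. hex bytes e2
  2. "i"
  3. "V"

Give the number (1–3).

3

Key hex bytes 7c 93 ec is 3 bytes ≤ B = 4; zero-pad to 4 bytes: K' = 7c 93 ec 00.
K' ⊕ ipad = 4a a5 da 36; K' ⊕ opad = 20 cf b0 5c.
m1: inner = H(4a a5 da 36 e2) = 02 e1; tag = H(20 cf b0 5c 02 e1) = 02de
m2: inner = H(4a a5 da 36 69) = 02 68; tag = H(20 cf b0 5c 02 68) = 0265
m3: inner = H(4a a5 da 36 56) = 02 55; tag = H(20 cf b0 5c 02 55) = 0252 ← matches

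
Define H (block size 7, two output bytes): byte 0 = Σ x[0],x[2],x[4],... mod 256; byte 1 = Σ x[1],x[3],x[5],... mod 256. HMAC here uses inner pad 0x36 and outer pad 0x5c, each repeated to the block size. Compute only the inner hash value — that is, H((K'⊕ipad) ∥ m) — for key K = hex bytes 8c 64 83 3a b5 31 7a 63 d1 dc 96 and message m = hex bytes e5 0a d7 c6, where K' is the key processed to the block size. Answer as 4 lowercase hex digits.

0560

Key hex bytes 8c 64 83 3a b5 31 7a 63 d1 dc 96 is 11 bytes > B = 7, so hash it first: H(key) = a5 0e, then zero-pad to 7 bytes: K' = a5 0e 00 00 00 00 00.
K' ⊕ ipad = 93 38 36 36 36 36 36.
Inner input = 93 38 36 36 36 36 36 ∥ e5 0a d7 c6.
Inner hash: even-index sum = 517 mod 256 = 5; odd-index sum = 608 mod 256 = 96 → 05 60.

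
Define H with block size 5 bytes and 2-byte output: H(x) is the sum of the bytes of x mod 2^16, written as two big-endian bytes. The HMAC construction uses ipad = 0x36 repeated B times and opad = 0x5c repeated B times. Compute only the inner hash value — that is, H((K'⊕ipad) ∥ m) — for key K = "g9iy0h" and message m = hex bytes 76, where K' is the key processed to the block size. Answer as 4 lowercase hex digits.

0178

Key "g9iy0h" = 67 39 69 79 30 68 is 6 bytes > B = 5, so hash it first: H(key) = 02 1a, then zero-pad to 5 bytes: K' = 02 1a 00 00 00.
K' ⊕ ipad = 34 2c 36 36 36.
Inner input = 34 2c 36 36 36 ∥ 76.
Inner hash: sum = 52+44+54+54+54+118 = 376 → 01 78.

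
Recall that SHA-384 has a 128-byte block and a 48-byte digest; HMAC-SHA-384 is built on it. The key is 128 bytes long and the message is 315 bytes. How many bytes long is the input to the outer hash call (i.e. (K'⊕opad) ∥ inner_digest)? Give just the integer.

Key is 128 ≤ 128 bytes, zero-padded: |K'| = 128.
Outer input = (K'⊕opad) ∥ H(inner) → 128 + 48 = 176 bytes.

176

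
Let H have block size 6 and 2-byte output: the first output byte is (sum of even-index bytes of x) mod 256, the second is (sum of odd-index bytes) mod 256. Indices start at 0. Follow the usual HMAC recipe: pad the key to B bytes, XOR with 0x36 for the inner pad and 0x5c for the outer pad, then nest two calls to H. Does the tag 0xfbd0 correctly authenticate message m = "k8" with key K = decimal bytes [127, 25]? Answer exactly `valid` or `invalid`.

Key decimal bytes [127, 25] = 7f 19 is 2 bytes ≤ B = 6; zero-pad to 6 bytes: K' = 7f 19 00 00 00 00.
K' ⊕ ipad = 49 2f 36 36 36 36; K' ⊕ opad = 23 45 5c 5c 5c 5c.
Inner hash: even-index sum = 288 mod 256 = 32; odd-index sum = 211 mod 256 = 211 → 20 d3.
Outer hash (recomputed tag): even-index sum = 251 mod 256 = 251; odd-index sum = 464 mod 256 = 208 → fb d0.
Recomputed tag = fbd0; claimed = fbd0 → match.

valid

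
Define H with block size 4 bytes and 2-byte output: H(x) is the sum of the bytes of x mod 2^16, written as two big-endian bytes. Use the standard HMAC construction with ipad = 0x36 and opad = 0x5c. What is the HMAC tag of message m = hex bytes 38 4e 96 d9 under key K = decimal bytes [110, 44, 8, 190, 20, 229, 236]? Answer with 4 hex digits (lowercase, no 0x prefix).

Key decimal bytes [110, 44, 8, 190, 20, 229, 236] = 6e 2c 08 be 14 e5 ec is 7 bytes > B = 4, so hash it first: H(key) = 03 45, then zero-pad to 4 bytes: K' = 03 45 00 00.
K' ⊕ ipad = 35 73 36 36.  K' ⊕ opad = 5f 19 5c 5c.
Inner input = (K'⊕ipad) ∥ m = 35 73 36 36 ∥ 38 4e 96 d9.
Inner hash: sum = 53+115+54+54+56+78+150+217 = 777 → 03 09.
Outer input = (K'⊕opad) ∥ inner = 5f 19 5c 5c ∥ 03 09.
Outer hash (tag): sum = 95+25+92+92+3+9 = 316 → 01 3c.

013c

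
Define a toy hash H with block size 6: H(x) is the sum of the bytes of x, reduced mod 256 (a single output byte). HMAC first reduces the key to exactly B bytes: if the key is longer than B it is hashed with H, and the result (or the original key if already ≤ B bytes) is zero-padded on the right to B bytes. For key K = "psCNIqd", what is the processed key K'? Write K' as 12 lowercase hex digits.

920000000000

|K| = 7 > B = 6, so first hash the key.
H(K): sum = 112+115+67+78+73+113+100 = 658; mod 256 = 146 → 92.
Zero-pad H(K) = 92 to 6 bytes: K' = 92 00 00 00 00 00.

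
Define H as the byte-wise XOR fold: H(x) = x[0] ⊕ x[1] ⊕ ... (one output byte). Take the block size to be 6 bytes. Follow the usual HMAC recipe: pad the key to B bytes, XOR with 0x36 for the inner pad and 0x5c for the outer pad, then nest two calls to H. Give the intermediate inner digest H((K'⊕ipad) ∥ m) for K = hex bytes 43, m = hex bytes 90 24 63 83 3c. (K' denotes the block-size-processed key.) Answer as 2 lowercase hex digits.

Key hex bytes 43 is 1 byte ≤ B = 6; zero-pad to 6 bytes: K' = 43 00 00 00 00 00.
K' ⊕ ipad = 75 36 36 36 36 36.
Inner input = 75 36 36 36 36 36 ∥ 90 24 63 83 3c.
Inner hash: XOR 75⊕36⊕36⊕36⊕36⊕36⊕90⊕24⊕63⊕83⊕3c = 2b.

2b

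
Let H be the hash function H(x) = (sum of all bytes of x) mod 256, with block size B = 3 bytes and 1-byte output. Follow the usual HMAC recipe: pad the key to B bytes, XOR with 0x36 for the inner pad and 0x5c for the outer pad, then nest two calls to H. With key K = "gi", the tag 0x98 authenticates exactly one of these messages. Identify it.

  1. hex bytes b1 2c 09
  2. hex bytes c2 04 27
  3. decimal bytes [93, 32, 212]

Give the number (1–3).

1

Key "gi" = 67 69 is 2 bytes ≤ B = 3; zero-pad to 3 bytes: K' = 67 69 00.
K' ⊕ ipad = 51 5f 36; K' ⊕ opad = 3b 35 5c.
m1: inner = H(51 5f 36 b1 2c 09) = cc; tag = H(3b 35 5c cc) = 98 ← matches
m2: inner = H(51 5f 36 c2 04 27) = d3; tag = H(3b 35 5c d3) = 9f
m3: inner = H(51 5f 36 5d 20 d4) = 37; tag = H(3b 35 5c 37) = 03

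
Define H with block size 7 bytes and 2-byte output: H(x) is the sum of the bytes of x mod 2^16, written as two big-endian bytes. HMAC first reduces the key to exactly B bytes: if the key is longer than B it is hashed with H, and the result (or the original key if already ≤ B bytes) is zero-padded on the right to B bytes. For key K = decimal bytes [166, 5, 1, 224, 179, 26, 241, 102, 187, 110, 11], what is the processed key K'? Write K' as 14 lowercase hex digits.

|K| = 11 > B = 7, so first hash the key.
H(K): sum = 166+5+1+224+179+26+241+102+187+110+11 = 1252 → 04 e4.
Zero-pad H(K) = 04 e4 to 7 bytes: K' = 04 e4 00 00 00 00 00.

04e40000000000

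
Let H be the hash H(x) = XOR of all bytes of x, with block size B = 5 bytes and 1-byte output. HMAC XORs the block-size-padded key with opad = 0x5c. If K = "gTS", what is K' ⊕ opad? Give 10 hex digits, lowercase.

Key "gTS" = 67 54 53 is 3 bytes ≤ B = 5; zero-pad to 5 bytes: K' = 67 54 53 00 00.
XOR each byte with 0x5c: 67⊕5c=3b, 54⊕5c=08, 53⊕5c=0f, 00⊕5c=5c, 00⊕5c=5c.

3b080f5c5c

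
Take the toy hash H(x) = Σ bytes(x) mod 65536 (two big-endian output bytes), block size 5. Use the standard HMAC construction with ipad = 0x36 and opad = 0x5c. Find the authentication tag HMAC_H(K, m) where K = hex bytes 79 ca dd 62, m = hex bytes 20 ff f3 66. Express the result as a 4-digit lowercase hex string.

0213

Key hex bytes 79 ca dd 62 is 4 bytes ≤ B = 5; zero-pad to 5 bytes: K' = 79 ca dd 62 00.
K' ⊕ ipad = 4f fc eb 54 36.  K' ⊕ opad = 25 96 81 3e 5c.
Inner input = (K'⊕ipad) ∥ m = 4f fc eb 54 36 ∥ 20 ff f3 66.
Inner hash: sum = 79+252+235+84+54+32+255+243+102 = 1336 → 05 38.
Outer input = (K'⊕opad) ∥ inner = 25 96 81 3e 5c ∥ 05 38.
Outer hash (tag): sum = 37+150+129+62+92+5+56 = 531 → 02 13.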